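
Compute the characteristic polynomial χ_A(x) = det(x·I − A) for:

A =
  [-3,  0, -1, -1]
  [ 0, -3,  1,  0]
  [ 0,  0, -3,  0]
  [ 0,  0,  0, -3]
x^4 + 12*x^3 + 54*x^2 + 108*x + 81

Expanding det(x·I − A) (e.g. by cofactor expansion or by noting that A is similar to its Jordan form J, which has the same characteristic polynomial as A) gives
  χ_A(x) = x^4 + 12*x^3 + 54*x^2 + 108*x + 81
which factors as (x + 3)^4. The eigenvalues (with algebraic multiplicities) are λ = -3 with multiplicity 4.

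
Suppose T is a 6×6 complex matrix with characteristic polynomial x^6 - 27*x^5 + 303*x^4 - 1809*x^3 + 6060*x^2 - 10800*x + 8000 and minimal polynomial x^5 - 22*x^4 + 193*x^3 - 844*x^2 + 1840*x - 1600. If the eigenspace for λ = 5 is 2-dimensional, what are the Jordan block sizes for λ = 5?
Block sizes for λ = 5: [2, 1]

Step 1 — from the characteristic polynomial, algebraic multiplicity of λ = 5 is 3. From dim ker(T − (5)·I) = 2, there are exactly 2 Jordan blocks for λ = 5.
Step 2 — from the minimal polynomial, the factor (x − 5)^2 tells us the largest block for λ = 5 has size 2.
Step 3 — with total size 3, 2 blocks, and largest block 2, the block sizes (in nonincreasing order) are [2, 1].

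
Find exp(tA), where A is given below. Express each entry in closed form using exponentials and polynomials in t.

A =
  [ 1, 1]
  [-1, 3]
e^{tA} =
  [-t*exp(2*t) + exp(2*t), t*exp(2*t)]
  [-t*exp(2*t), t*exp(2*t) + exp(2*t)]

Strategy: write A = P · J · P⁻¹ where J is a Jordan canonical form, so e^{tA} = P · e^{tJ} · P⁻¹, and e^{tJ} can be computed block-by-block.

A has Jordan form
J =
  [2, 1]
  [0, 2]
(up to reordering of blocks).

Per-block formulas:
  For a 2×2 Jordan block J_2(2): exp(t · J_2(2)) = e^(2t)·(I + t·N), where N is the 2×2 nilpotent shift.

After assembling e^{tJ} and conjugating by P, we get:

e^{tA} =
  [-t*exp(2*t) + exp(2*t), t*exp(2*t)]
  [-t*exp(2*t), t*exp(2*t) + exp(2*t)]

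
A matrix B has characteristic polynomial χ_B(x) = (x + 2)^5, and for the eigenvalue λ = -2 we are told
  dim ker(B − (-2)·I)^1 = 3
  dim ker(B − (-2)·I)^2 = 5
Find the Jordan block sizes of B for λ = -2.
Block sizes for λ = -2: [2, 2, 1]

From the dimensions of kernels of powers, the number of Jordan blocks of size at least j is d_j − d_{j−1} where d_j = dim ker(N^j) (with d_0 = 0). Computing the differences gives [3, 2].
The number of blocks of size exactly k is (#blocks of size ≥ k) − (#blocks of size ≥ k + 1), so the partition is: 1 block(s) of size 1, 2 block(s) of size 2.
In nonincreasing order the block sizes are [2, 2, 1].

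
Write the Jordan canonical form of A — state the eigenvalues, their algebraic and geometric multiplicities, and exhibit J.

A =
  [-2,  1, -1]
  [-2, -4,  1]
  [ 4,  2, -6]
J_3(-4)

The characteristic polynomial is
  det(x·I − A) = x^3 + 12*x^2 + 48*x + 64 = (x + 4)^3

Eigenvalues and multiplicities (the geometric multiplicity of λ is n − rank(A − λI), which equals the number of Jordan blocks for λ):
  λ = -4: algebraic multiplicity = 3, geometric multiplicity = 1

Determining the block sizes for each eigenvalue:
  λ = -4: one block (gm = 1), so the single block has size am = 3 → block sizes [3]

Assembling the blocks gives a Jordan form
J =
  [-4,  1,  0]
  [ 0, -4,  1]
  [ 0,  0, -4]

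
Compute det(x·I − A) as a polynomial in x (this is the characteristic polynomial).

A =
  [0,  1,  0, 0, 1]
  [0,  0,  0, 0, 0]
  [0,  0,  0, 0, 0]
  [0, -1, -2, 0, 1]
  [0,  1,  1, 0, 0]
x^5

Expanding det(x·I − A) (e.g. by cofactor expansion or by noting that A is similar to its Jordan form J, which has the same characteristic polynomial as A) gives
  χ_A(x) = x^5
which factors as x^5. The eigenvalues (with algebraic multiplicities) are λ = 0 with multiplicity 5.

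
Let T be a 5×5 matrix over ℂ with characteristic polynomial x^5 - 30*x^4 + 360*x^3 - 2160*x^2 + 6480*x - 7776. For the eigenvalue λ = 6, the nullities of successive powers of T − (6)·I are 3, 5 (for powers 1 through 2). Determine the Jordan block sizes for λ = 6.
Block sizes for λ = 6: [2, 2, 1]

From the dimensions of kernels of powers, the number of Jordan blocks of size at least j is d_j − d_{j−1} where d_j = dim ker(N^j) (with d_0 = 0). Computing the differences gives [3, 2].
The number of blocks of size exactly k is (#blocks of size ≥ k) − (#blocks of size ≥ k + 1), so the partition is: 1 block(s) of size 1, 2 block(s) of size 2.
In nonincreasing order the block sizes are [2, 2, 1].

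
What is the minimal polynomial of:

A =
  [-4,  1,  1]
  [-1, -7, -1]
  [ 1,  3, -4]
x^3 + 15*x^2 + 75*x + 125

The characteristic polynomial is χ_A(x) = (x + 5)^3, so the eigenvalues are known. The minimal polynomial is
  m_A(x) = Π_λ (x − λ)^{k_λ}
where k_λ is the size of the *largest* Jordan block for λ (equivalently, the smallest k with (A − λI)^k v = 0 for every generalised eigenvector v of λ).

  λ = -5: largest Jordan block has size 3, contributing (x + 5)^3

So m_A(x) = (x + 5)^3 = x^3 + 15*x^2 + 75*x + 125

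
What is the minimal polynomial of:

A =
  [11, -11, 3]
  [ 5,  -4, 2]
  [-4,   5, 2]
x^3 - 9*x^2 + 27*x - 27

The characteristic polynomial is χ_A(x) = (x - 3)^3, so the eigenvalues are known. The minimal polynomial is
  m_A(x) = Π_λ (x − λ)^{k_λ}
where k_λ is the size of the *largest* Jordan block for λ (equivalently, the smallest k with (A − λI)^k v = 0 for every generalised eigenvector v of λ).

  λ = 3: largest Jordan block has size 3, contributing (x − 3)^3

So m_A(x) = (x - 3)^3 = x^3 - 9*x^2 + 27*x - 27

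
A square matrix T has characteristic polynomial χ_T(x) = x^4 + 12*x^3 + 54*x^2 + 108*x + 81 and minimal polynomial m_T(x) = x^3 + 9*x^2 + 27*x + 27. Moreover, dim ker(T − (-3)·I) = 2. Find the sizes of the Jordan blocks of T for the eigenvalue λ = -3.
Block sizes for λ = -3: [3, 1]

Step 1 — from the characteristic polynomial, algebraic multiplicity of λ = -3 is 4. From dim ker(T − (-3)·I) = 2, there are exactly 2 Jordan blocks for λ = -3.
Step 2 — from the minimal polynomial, the factor (x + 3)^3 tells us the largest block for λ = -3 has size 3.
Step 3 — with total size 4, 2 blocks, and largest block 3, the block sizes (in nonincreasing order) are [3, 1].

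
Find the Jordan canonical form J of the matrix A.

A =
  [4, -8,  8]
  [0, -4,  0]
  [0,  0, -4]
J_1(-4) ⊕ J_1(-4) ⊕ J_1(4)

The characteristic polynomial is
  det(x·I − A) = x^3 + 4*x^2 - 16*x - 64 = (x - 4)*(x + 4)^2

Eigenvalues and multiplicities (the geometric multiplicity of λ is n − rank(A − λI), which equals the number of Jordan blocks for λ):
  λ = -4: algebraic multiplicity = 2, geometric multiplicity = 2
  λ = 4: algebraic multiplicity = 1, geometric multiplicity = 1

Determining the block sizes for each eigenvalue:
  λ = -4: gm = am = 2, so every block has size 1 → block sizes [1, 1]
  λ = 4: one block (gm = 1), so the single block has size am = 1 → block sizes [1]

Assembling the blocks gives a Jordan form
J =
  [-4,  0, 0]
  [ 0, -4, 0]
  [ 0,  0, 4]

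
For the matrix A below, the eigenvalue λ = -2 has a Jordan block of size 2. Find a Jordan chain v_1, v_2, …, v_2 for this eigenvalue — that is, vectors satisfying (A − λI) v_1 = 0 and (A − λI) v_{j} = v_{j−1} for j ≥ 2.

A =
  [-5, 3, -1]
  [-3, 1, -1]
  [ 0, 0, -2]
A Jordan chain for λ = -2 of length 2:
v_1 = (-3, -3, 0)ᵀ
v_2 = (1, 0, 0)ᵀ

Let N = A − (-2)·I. We want v_2 with N^2 v_2 = 0 but N^1 v_2 ≠ 0; then v_{j-1} := N · v_j for j = 2, …, 2.

Pick v_2 = (1, 0, 0)ᵀ.
Then v_1 = N · v_2 = (-3, -3, 0)ᵀ.

Sanity check: (A − (-2)·I) v_1 = (0, 0, 0)ᵀ = 0. ✓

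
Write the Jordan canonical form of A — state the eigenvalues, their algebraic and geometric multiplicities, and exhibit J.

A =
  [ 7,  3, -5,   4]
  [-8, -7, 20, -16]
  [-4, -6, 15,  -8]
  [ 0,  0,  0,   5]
J_2(5) ⊕ J_1(5) ⊕ J_1(5)

The characteristic polynomial is
  det(x·I − A) = x^4 - 20*x^3 + 150*x^2 - 500*x + 625 = (x - 5)^4

Eigenvalues and multiplicities (the geometric multiplicity of λ is n − rank(A − λI), which equals the number of Jordan blocks for λ):
  λ = 5: algebraic multiplicity = 4, geometric multiplicity = 3

Determining the block sizes for each eigenvalue:
  λ = 5: 3 blocks summing to 4 forces exactly one block of size 2 and the rest size 1 → block sizes [2, 1, 1]

Assembling the blocks gives a Jordan form
J =
  [5, 1, 0, 0]
  [0, 5, 0, 0]
  [0, 0, 5, 0]
  [0, 0, 0, 5]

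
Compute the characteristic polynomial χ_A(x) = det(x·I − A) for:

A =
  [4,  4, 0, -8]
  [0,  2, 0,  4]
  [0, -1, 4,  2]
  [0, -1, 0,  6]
x^4 - 16*x^3 + 96*x^2 - 256*x + 256

Expanding det(x·I − A) (e.g. by cofactor expansion or by noting that A is similar to its Jordan form J, which has the same characteristic polynomial as A) gives
  χ_A(x) = x^4 - 16*x^3 + 96*x^2 - 256*x + 256
which factors as (x - 4)^4. The eigenvalues (with algebraic multiplicities) are λ = 4 with multiplicity 4.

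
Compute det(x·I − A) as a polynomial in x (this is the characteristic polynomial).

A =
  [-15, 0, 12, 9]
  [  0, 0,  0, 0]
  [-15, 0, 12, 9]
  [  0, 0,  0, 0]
x^4 + 3*x^3

Expanding det(x·I − A) (e.g. by cofactor expansion or by noting that A is similar to its Jordan form J, which has the same characteristic polynomial as A) gives
  χ_A(x) = x^4 + 3*x^3
which factors as x^3*(x + 3). The eigenvalues (with algebraic multiplicities) are λ = -3 with multiplicity 1, λ = 0 with multiplicity 3.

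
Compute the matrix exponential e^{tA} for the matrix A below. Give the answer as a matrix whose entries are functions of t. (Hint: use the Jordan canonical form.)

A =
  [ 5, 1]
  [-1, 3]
e^{tA} =
  [t*exp(4*t) + exp(4*t), t*exp(4*t)]
  [-t*exp(4*t), -t*exp(4*t) + exp(4*t)]

Strategy: write A = P · J · P⁻¹ where J is a Jordan canonical form, so e^{tA} = P · e^{tJ} · P⁻¹, and e^{tJ} can be computed block-by-block.

A has Jordan form
J =
  [4, 1]
  [0, 4]
(up to reordering of blocks).

Per-block formulas:
  For a 2×2 Jordan block J_2(4): exp(t · J_2(4)) = e^(4t)·(I + t·N), where N is the 2×2 nilpotent shift.

After assembling e^{tJ} and conjugating by P, we get:

e^{tA} =
  [t*exp(4*t) + exp(4*t), t*exp(4*t)]
  [-t*exp(4*t), -t*exp(4*t) + exp(4*t)]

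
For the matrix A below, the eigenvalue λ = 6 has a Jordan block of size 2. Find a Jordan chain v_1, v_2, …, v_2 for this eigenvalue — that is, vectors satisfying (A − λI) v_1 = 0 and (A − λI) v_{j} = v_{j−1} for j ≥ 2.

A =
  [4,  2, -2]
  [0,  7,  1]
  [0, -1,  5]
A Jordan chain for λ = 6 of length 2:
v_1 = (2, 1, -1)ᵀ
v_2 = (0, 1, 0)ᵀ

Let N = A − (6)·I. We want v_2 with N^2 v_2 = 0 but N^1 v_2 ≠ 0; then v_{j-1} := N · v_j for j = 2, …, 2.

Pick v_2 = (0, 1, 0)ᵀ.
Then v_1 = N · v_2 = (2, 1, -1)ᵀ.

Sanity check: (A − (6)·I) v_1 = (0, 0, 0)ᵀ = 0. ✓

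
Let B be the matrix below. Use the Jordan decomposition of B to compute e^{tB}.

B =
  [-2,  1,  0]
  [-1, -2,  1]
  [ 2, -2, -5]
e^{tB} =
  [t*exp(-3*t) + exp(-3*t), t^2*exp(-3*t) + t*exp(-3*t), t^2*exp(-3*t)/2]
  [-t*exp(-3*t), -t^2*exp(-3*t) + t*exp(-3*t) + exp(-3*t), -t^2*exp(-3*t)/2 + t*exp(-3*t)]
  [2*t*exp(-3*t), 2*t^2*exp(-3*t) - 2*t*exp(-3*t), t^2*exp(-3*t) - 2*t*exp(-3*t) + exp(-3*t)]

Strategy: write B = P · J · P⁻¹ where J is a Jordan canonical form, so e^{tB} = P · e^{tJ} · P⁻¹, and e^{tJ} can be computed block-by-block.

B has Jordan form
J =
  [-3,  1,  0]
  [ 0, -3,  1]
  [ 0,  0, -3]
(up to reordering of blocks).

Per-block formulas:
  For a 3×3 Jordan block J_3(-3): exp(t · J_3(-3)) = e^(-3t)·(I + t·N + (t^2/2)·N^2), where N is the 3×3 nilpotent shift.

After assembling e^{tJ} and conjugating by P, we get:

e^{tB} =
  [t*exp(-3*t) + exp(-3*t), t^2*exp(-3*t) + t*exp(-3*t), t^2*exp(-3*t)/2]
  [-t*exp(-3*t), -t^2*exp(-3*t) + t*exp(-3*t) + exp(-3*t), -t^2*exp(-3*t)/2 + t*exp(-3*t)]
  [2*t*exp(-3*t), 2*t^2*exp(-3*t) - 2*t*exp(-3*t), t^2*exp(-3*t) - 2*t*exp(-3*t) + exp(-3*t)]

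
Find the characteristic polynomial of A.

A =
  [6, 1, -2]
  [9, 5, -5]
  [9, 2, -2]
x^3 - 9*x^2 + 27*x - 27

Expanding det(x·I − A) (e.g. by cofactor expansion or by noting that A is similar to its Jordan form J, which has the same characteristic polynomial as A) gives
  χ_A(x) = x^3 - 9*x^2 + 27*x - 27
which factors as (x - 3)^3. The eigenvalues (with algebraic multiplicities) are λ = 3 with multiplicity 3.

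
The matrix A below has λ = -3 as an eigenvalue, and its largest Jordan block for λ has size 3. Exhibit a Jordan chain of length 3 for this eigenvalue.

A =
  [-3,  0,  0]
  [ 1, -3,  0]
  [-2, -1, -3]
A Jordan chain for λ = -3 of length 3:
v_1 = (0, 0, -1)ᵀ
v_2 = (0, 1, -2)ᵀ
v_3 = (1, 0, 0)ᵀ

Let N = A − (-3)·I. We want v_3 with N^3 v_3 = 0 but N^2 v_3 ≠ 0; then v_{j-1} := N · v_j for j = 3, …, 2.

Pick v_3 = (1, 0, 0)ᵀ.
Then v_2 = N · v_3 = (0, 1, -2)ᵀ.
Then v_1 = N · v_2 = (0, 0, -1)ᵀ.

Sanity check: (A − (-3)·I) v_1 = (0, 0, 0)ᵀ = 0. ✓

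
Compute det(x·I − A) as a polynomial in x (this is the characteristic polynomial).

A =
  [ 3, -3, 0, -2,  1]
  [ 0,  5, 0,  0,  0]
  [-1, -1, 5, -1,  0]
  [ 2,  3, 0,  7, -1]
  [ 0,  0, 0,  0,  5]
x^5 - 25*x^4 + 250*x^3 - 1250*x^2 + 3125*x - 3125

Expanding det(x·I − A) (e.g. by cofactor expansion or by noting that A is similar to its Jordan form J, which has the same characteristic polynomial as A) gives
  χ_A(x) = x^5 - 25*x^4 + 250*x^3 - 1250*x^2 + 3125*x - 3125
which factors as (x - 5)^5. The eigenvalues (with algebraic multiplicities) are λ = 5 with multiplicity 5.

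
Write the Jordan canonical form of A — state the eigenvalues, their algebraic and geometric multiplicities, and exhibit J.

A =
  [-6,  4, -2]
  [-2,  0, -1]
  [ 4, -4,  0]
J_2(-2) ⊕ J_1(-2)

The characteristic polynomial is
  det(x·I − A) = x^3 + 6*x^2 + 12*x + 8 = (x + 2)^3

Eigenvalues and multiplicities (the geometric multiplicity of λ is n − rank(A − λI), which equals the number of Jordan blocks for λ):
  λ = -2: algebraic multiplicity = 3, geometric multiplicity = 2

Determining the block sizes for each eigenvalue:
  λ = -2: 2 blocks summing to 3 forces exactly one block of size 2 and the rest size 1 → block sizes [2, 1]

Assembling the blocks gives a Jordan form
J =
  [-2,  1,  0]
  [ 0, -2,  0]
  [ 0,  0, -2]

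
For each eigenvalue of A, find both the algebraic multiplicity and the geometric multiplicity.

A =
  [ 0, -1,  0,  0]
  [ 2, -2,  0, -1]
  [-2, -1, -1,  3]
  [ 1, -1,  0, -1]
λ = -1: alg = 4, geom = 2

Step 1 — factor the characteristic polynomial to read off the algebraic multiplicities:
  χ_A(x) = (x + 1)^4

Step 2 — compute geometric multiplicities via the rank-nullity identity g(λ) = n − rank(A − λI):
  rank(A − (-1)·I) = 2, so dim ker(A − (-1)·I) = n − 2 = 2

Summary:
  λ = -1: algebraic multiplicity = 4, geometric multiplicity = 2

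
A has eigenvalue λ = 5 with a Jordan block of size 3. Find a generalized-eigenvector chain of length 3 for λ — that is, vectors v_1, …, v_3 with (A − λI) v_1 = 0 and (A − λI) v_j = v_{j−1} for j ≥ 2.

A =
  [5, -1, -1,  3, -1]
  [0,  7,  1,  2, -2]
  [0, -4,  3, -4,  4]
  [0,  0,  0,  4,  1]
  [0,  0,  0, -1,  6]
A Jordan chain for λ = 5 of length 3:
v_1 = (2, 0, 0, 0, 0)ᵀ
v_2 = (-1, 2, -4, 0, 0)ᵀ
v_3 = (0, 1, 0, 0, 0)ᵀ

Let N = A − (5)·I. We want v_3 with N^3 v_3 = 0 but N^2 v_3 ≠ 0; then v_{j-1} := N · v_j for j = 3, …, 2.

Pick v_3 = (0, 1, 0, 0, 0)ᵀ.
Then v_2 = N · v_3 = (-1, 2, -4, 0, 0)ᵀ.
Then v_1 = N · v_2 = (2, 0, 0, 0, 0)ᵀ.

Sanity check: (A − (5)·I) v_1 = (0, 0, 0, 0, 0)ᵀ = 0. ✓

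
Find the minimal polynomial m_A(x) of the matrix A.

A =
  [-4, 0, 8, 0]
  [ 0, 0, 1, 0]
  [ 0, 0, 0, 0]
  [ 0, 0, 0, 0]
x^3 + 4*x^2

The characteristic polynomial is χ_A(x) = x^3*(x + 4), so the eigenvalues are known. The minimal polynomial is
  m_A(x) = Π_λ (x − λ)^{k_λ}
where k_λ is the size of the *largest* Jordan block for λ (equivalently, the smallest k with (A − λI)^k v = 0 for every generalised eigenvector v of λ).

  λ = -4: largest Jordan block has size 1, contributing (x + 4)
  λ = 0: largest Jordan block has size 2, contributing (x − 0)^2

So m_A(x) = x^2*(x + 4) = x^3 + 4*x^2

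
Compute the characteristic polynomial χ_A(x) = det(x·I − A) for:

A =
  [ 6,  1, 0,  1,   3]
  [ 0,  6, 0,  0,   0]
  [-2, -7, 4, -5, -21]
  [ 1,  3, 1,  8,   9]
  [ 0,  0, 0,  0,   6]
x^5 - 30*x^4 + 360*x^3 - 2160*x^2 + 6480*x - 7776

Expanding det(x·I − A) (e.g. by cofactor expansion or by noting that A is similar to its Jordan form J, which has the same characteristic polynomial as A) gives
  χ_A(x) = x^5 - 30*x^4 + 360*x^3 - 2160*x^2 + 6480*x - 7776
which factors as (x - 6)^5. The eigenvalues (with algebraic multiplicities) are λ = 6 with multiplicity 5.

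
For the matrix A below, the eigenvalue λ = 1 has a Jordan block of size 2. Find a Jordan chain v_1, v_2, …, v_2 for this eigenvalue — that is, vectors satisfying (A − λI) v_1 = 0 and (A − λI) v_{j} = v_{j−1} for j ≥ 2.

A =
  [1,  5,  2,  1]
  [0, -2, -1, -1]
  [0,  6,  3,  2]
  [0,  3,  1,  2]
A Jordan chain for λ = 1 of length 2:
v_1 = (5, -3, 6, 3)ᵀ
v_2 = (0, 1, 0, 0)ᵀ

Let N = A − (1)·I. We want v_2 with N^2 v_2 = 0 but N^1 v_2 ≠ 0; then v_{j-1} := N · v_j for j = 2, …, 2.

Pick v_2 = (0, 1, 0, 0)ᵀ.
Then v_1 = N · v_2 = (5, -3, 6, 3)ᵀ.

Sanity check: (A − (1)·I) v_1 = (0, 0, 0, 0)ᵀ = 0. ✓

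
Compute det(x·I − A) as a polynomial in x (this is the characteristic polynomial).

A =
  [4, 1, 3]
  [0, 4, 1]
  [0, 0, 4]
x^3 - 12*x^2 + 48*x - 64

Expanding det(x·I − A) (e.g. by cofactor expansion or by noting that A is similar to its Jordan form J, which has the same characteristic polynomial as A) gives
  χ_A(x) = x^3 - 12*x^2 + 48*x - 64
which factors as (x - 4)^3. The eigenvalues (with algebraic multiplicities) are λ = 4 with multiplicity 3.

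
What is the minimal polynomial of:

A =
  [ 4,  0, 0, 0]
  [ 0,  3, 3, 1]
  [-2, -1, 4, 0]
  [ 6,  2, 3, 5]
x^3 - 12*x^2 + 48*x - 64

The characteristic polynomial is χ_A(x) = (x - 4)^4, so the eigenvalues are known. The minimal polynomial is
  m_A(x) = Π_λ (x − λ)^{k_λ}
where k_λ is the size of the *largest* Jordan block for λ (equivalently, the smallest k with (A − λI)^k v = 0 for every generalised eigenvector v of λ).

  λ = 4: largest Jordan block has size 3, contributing (x − 4)^3

So m_A(x) = (x - 4)^3 = x^3 - 12*x^2 + 48*x - 64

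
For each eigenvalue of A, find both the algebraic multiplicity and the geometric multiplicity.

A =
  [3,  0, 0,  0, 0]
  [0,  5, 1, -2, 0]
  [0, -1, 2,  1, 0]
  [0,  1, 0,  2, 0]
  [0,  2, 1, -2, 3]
λ = 3: alg = 5, geom = 3

Step 1 — factor the characteristic polynomial to read off the algebraic multiplicities:
  χ_A(x) = (x - 3)^5

Step 2 — compute geometric multiplicities via the rank-nullity identity g(λ) = n − rank(A − λI):
  rank(A − (3)·I) = 2, so dim ker(A − (3)·I) = n − 2 = 3

Summary:
  λ = 3: algebraic multiplicity = 5, geometric multiplicity = 3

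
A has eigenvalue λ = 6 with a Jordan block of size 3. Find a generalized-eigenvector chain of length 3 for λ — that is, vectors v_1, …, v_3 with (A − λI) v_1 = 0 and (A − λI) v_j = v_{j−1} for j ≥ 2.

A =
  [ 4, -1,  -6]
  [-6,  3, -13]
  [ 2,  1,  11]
A Jordan chain for λ = 6 of length 3:
v_1 = (-2, 4, 0)ᵀ
v_2 = (-2, -6, 2)ᵀ
v_3 = (1, 0, 0)ᵀ

Let N = A − (6)·I. We want v_3 with N^3 v_3 = 0 but N^2 v_3 ≠ 0; then v_{j-1} := N · v_j for j = 3, …, 2.

Pick v_3 = (1, 0, 0)ᵀ.
Then v_2 = N · v_3 = (-2, -6, 2)ᵀ.
Then v_1 = N · v_2 = (-2, 4, 0)ᵀ.

Sanity check: (A − (6)·I) v_1 = (0, 0, 0)ᵀ = 0. ✓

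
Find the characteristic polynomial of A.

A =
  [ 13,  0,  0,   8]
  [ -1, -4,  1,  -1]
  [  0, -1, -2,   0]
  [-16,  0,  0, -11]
x^4 + 4*x^3 - 18*x^2 - 108*x - 135

Expanding det(x·I − A) (e.g. by cofactor expansion or by noting that A is similar to its Jordan form J, which has the same characteristic polynomial as A) gives
  χ_A(x) = x^4 + 4*x^3 - 18*x^2 - 108*x - 135
which factors as (x - 5)*(x + 3)^3. The eigenvalues (with algebraic multiplicities) are λ = -3 with multiplicity 3, λ = 5 with multiplicity 1.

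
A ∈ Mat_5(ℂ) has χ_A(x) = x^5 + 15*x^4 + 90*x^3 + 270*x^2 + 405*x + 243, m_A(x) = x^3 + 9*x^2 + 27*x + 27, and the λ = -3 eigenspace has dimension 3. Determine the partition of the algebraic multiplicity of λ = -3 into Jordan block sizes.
Block sizes for λ = -3: [3, 1, 1]

Step 1 — from the characteristic polynomial, algebraic multiplicity of λ = -3 is 5. From dim ker(A − (-3)·I) = 3, there are exactly 3 Jordan blocks for λ = -3.
Step 2 — from the minimal polynomial, the factor (x + 3)^3 tells us the largest block for λ = -3 has size 3.
Step 3 — with total size 5, 3 blocks, and largest block 3, the block sizes (in nonincreasing order) are [3, 1, 1].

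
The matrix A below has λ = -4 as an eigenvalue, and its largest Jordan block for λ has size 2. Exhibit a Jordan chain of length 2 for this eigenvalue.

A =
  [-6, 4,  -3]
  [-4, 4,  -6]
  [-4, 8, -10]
A Jordan chain for λ = -4 of length 2:
v_1 = (-2, -4, -4)ᵀ
v_2 = (1, 0, 0)ᵀ

Let N = A − (-4)·I. We want v_2 with N^2 v_2 = 0 but N^1 v_2 ≠ 0; then v_{j-1} := N · v_j for j = 2, …, 2.

Pick v_2 = (1, 0, 0)ᵀ.
Then v_1 = N · v_2 = (-2, -4, -4)ᵀ.

Sanity check: (A − (-4)·I) v_1 = (0, 0, 0)ᵀ = 0. ✓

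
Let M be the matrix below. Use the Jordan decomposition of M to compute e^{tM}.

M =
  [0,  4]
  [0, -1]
e^{tM} =
  [1, 4 - 4*exp(-t)]
  [0, exp(-t)]

Strategy: write M = P · J · P⁻¹ where J is a Jordan canonical form, so e^{tM} = P · e^{tJ} · P⁻¹, and e^{tJ} can be computed block-by-block.

M has Jordan form
J =
  [-1, 0]
  [ 0, 0]
(up to reordering of blocks).

Per-block formulas:
  For a 1×1 block at λ = -1: exp(t · [-1]) = [e^(-1t)].
  For a 1×1 block at λ = 0: exp(t · [0]) = [e^(0t)].

After assembling e^{tJ} and conjugating by P, we get:

e^{tM} =
  [1, 4 - 4*exp(-t)]
  [0, exp(-t)]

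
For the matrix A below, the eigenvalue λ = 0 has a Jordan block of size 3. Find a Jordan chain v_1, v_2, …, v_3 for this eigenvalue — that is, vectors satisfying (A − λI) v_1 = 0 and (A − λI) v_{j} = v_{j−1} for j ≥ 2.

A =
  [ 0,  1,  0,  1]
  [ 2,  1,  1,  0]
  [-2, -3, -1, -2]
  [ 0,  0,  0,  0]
A Jordan chain for λ = 0 of length 3:
v_1 = (2, 0, -4, 0)ᵀ
v_2 = (0, 2, -2, 0)ᵀ
v_3 = (1, 0, 0, 0)ᵀ

Let N = A − (0)·I. We want v_3 with N^3 v_3 = 0 but N^2 v_3 ≠ 0; then v_{j-1} := N · v_j for j = 3, …, 2.

Pick v_3 = (1, 0, 0, 0)ᵀ.
Then v_2 = N · v_3 = (0, 2, -2, 0)ᵀ.
Then v_1 = N · v_2 = (2, 0, -4, 0)ᵀ.

Sanity check: (A − (0)·I) v_1 = (0, 0, 0, 0)ᵀ = 0. ✓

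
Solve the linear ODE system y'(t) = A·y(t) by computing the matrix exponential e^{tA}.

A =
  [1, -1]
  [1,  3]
e^{tA} =
  [-t*exp(2*t) + exp(2*t), -t*exp(2*t)]
  [t*exp(2*t), t*exp(2*t) + exp(2*t)]

Strategy: write A = P · J · P⁻¹ where J is a Jordan canonical form, so e^{tA} = P · e^{tJ} · P⁻¹, and e^{tJ} can be computed block-by-block.

A has Jordan form
J =
  [2, 1]
  [0, 2]
(up to reordering of blocks).

Per-block formulas:
  For a 2×2 Jordan block J_2(2): exp(t · J_2(2)) = e^(2t)·(I + t·N), where N is the 2×2 nilpotent shift.

After assembling e^{tJ} and conjugating by P, we get:

e^{tA} =
  [-t*exp(2*t) + exp(2*t), -t*exp(2*t)]
  [t*exp(2*t), t*exp(2*t) + exp(2*t)]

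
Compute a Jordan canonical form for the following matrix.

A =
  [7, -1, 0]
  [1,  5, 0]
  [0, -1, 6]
J_3(6)

The characteristic polynomial is
  det(x·I − A) = x^3 - 18*x^2 + 108*x - 216 = (x - 6)^3

Eigenvalues and multiplicities (the geometric multiplicity of λ is n − rank(A − λI), which equals the number of Jordan blocks for λ):
  λ = 6: algebraic multiplicity = 3, geometric multiplicity = 1

Determining the block sizes for each eigenvalue:
  λ = 6: one block (gm = 1), so the single block has size am = 3 → block sizes [3]

Assembling the blocks gives a Jordan form
J =
  [6, 1, 0]
  [0, 6, 1]
  [0, 0, 6]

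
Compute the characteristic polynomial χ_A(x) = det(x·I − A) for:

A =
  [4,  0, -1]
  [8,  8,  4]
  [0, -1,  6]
x^3 - 18*x^2 + 108*x - 216

Expanding det(x·I − A) (e.g. by cofactor expansion or by noting that A is similar to its Jordan form J, which has the same characteristic polynomial as A) gives
  χ_A(x) = x^3 - 18*x^2 + 108*x - 216
which factors as (x - 6)^3. The eigenvalues (with algebraic multiplicities) are λ = 6 with multiplicity 3.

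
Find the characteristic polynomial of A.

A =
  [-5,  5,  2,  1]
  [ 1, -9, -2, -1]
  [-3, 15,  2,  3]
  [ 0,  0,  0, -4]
x^4 + 16*x^3 + 96*x^2 + 256*x + 256

Expanding det(x·I − A) (e.g. by cofactor expansion or by noting that A is similar to its Jordan form J, which has the same characteristic polynomial as A) gives
  χ_A(x) = x^4 + 16*x^3 + 96*x^2 + 256*x + 256
which factors as (x + 4)^4. The eigenvalues (with algebraic multiplicities) are λ = -4 with multiplicity 4.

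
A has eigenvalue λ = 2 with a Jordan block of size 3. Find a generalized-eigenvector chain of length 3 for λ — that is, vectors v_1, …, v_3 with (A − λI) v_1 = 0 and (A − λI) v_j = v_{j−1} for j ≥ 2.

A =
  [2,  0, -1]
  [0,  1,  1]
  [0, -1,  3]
A Jordan chain for λ = 2 of length 3:
v_1 = (1, 0, 0)ᵀ
v_2 = (0, -1, -1)ᵀ
v_3 = (0, 1, 0)ᵀ

Let N = A − (2)·I. We want v_3 with N^3 v_3 = 0 but N^2 v_3 ≠ 0; then v_{j-1} := N · v_j for j = 3, …, 2.

Pick v_3 = (0, 1, 0)ᵀ.
Then v_2 = N · v_3 = (0, -1, -1)ᵀ.
Then v_1 = N · v_2 = (1, 0, 0)ᵀ.

Sanity check: (A − (2)·I) v_1 = (0, 0, 0)ᵀ = 0. ✓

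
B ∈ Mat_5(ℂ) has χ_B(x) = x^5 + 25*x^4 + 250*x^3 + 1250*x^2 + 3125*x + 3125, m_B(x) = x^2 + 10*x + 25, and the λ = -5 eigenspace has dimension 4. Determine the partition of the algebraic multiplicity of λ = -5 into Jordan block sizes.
Block sizes for λ = -5: [2, 1, 1, 1]

Step 1 — from the characteristic polynomial, algebraic multiplicity of λ = -5 is 5. From dim ker(B − (-5)·I) = 4, there are exactly 4 Jordan blocks for λ = -5.
Step 2 — from the minimal polynomial, the factor (x + 5)^2 tells us the largest block for λ = -5 has size 2.
Step 3 — with total size 5, 4 blocks, and largest block 2, the block sizes (in nonincreasing order) are [2, 1, 1, 1].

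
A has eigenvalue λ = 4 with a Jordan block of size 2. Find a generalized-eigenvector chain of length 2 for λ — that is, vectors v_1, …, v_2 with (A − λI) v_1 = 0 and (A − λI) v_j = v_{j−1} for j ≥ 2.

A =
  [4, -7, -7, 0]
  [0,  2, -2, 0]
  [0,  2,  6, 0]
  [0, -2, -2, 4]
A Jordan chain for λ = 4 of length 2:
v_1 = (-7, -2, 2, -2)ᵀ
v_2 = (0, 1, 0, 0)ᵀ

Let N = A − (4)·I. We want v_2 with N^2 v_2 = 0 but N^1 v_2 ≠ 0; then v_{j-1} := N · v_j for j = 2, …, 2.

Pick v_2 = (0, 1, 0, 0)ᵀ.
Then v_1 = N · v_2 = (-7, -2, 2, -2)ᵀ.

Sanity check: (A − (4)·I) v_1 = (0, 0, 0, 0)ᵀ = 0. ✓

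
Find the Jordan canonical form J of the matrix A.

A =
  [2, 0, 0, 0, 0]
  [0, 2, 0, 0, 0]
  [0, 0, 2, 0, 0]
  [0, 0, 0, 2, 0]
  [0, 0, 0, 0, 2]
J_1(2) ⊕ J_1(2) ⊕ J_1(2) ⊕ J_1(2) ⊕ J_1(2)

The characteristic polynomial is
  det(x·I − A) = x^5 - 10*x^4 + 40*x^3 - 80*x^2 + 80*x - 32 = (x - 2)^5

Eigenvalues and multiplicities (the geometric multiplicity of λ is n − rank(A − λI), which equals the number of Jordan blocks for λ):
  λ = 2: algebraic multiplicity = 5, geometric multiplicity = 5

Determining the block sizes for each eigenvalue:
  λ = 2: gm = am = 5, so every block has size 1 → block sizes [1, 1, 1, 1, 1]

Assembling the blocks gives a Jordan form
J =
  [2, 0, 0, 0, 0]
  [0, 2, 0, 0, 0]
  [0, 0, 2, 0, 0]
  [0, 0, 0, 2, 0]
  [0, 0, 0, 0, 2]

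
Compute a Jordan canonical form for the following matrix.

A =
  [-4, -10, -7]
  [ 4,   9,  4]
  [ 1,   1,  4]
J_3(3)

The characteristic polynomial is
  det(x·I − A) = x^3 - 9*x^2 + 27*x - 27 = (x - 3)^3

Eigenvalues and multiplicities (the geometric multiplicity of λ is n − rank(A − λI), which equals the number of Jordan blocks for λ):
  λ = 3: algebraic multiplicity = 3, geometric multiplicity = 1

Determining the block sizes for each eigenvalue:
  λ = 3: one block (gm = 1), so the single block has size am = 3 → block sizes [3]

Assembling the blocks gives a Jordan form
J =
  [3, 1, 0]
  [0, 3, 1]
  [0, 0, 3]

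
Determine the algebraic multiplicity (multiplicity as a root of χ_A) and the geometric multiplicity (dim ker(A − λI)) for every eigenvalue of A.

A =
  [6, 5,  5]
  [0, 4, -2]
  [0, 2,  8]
λ = 6: alg = 3, geom = 2

Step 1 — factor the characteristic polynomial to read off the algebraic multiplicities:
  χ_A(x) = (x - 6)^3

Step 2 — compute geometric multiplicities via the rank-nullity identity g(λ) = n − rank(A − λI):
  rank(A − (6)·I) = 1, so dim ker(A − (6)·I) = n − 1 = 2

Summary:
  λ = 6: algebraic multiplicity = 3, geometric multiplicity = 2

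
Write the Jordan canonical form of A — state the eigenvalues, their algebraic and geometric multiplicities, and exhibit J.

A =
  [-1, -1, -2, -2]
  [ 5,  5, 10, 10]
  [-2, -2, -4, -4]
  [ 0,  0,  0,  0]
J_2(0) ⊕ J_1(0) ⊕ J_1(0)

The characteristic polynomial is
  det(x·I − A) = x^4

Eigenvalues and multiplicities (the geometric multiplicity of λ is n − rank(A − λI), which equals the number of Jordan blocks for λ):
  λ = 0: algebraic multiplicity = 4, geometric multiplicity = 3

Determining the block sizes for each eigenvalue:
  λ = 0: 3 blocks summing to 4 forces exactly one block of size 2 and the rest size 1 → block sizes [2, 1, 1]

Assembling the blocks gives a Jordan form
J =
  [0, 1, 0, 0]
  [0, 0, 0, 0]
  [0, 0, 0, 0]
  [0, 0, 0, 0]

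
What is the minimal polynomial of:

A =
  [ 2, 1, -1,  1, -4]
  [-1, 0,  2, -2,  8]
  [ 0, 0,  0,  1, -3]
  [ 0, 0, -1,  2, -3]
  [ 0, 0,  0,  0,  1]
x^3 - 3*x^2 + 3*x - 1

The characteristic polynomial is χ_A(x) = (x - 1)^5, so the eigenvalues are known. The minimal polynomial is
  m_A(x) = Π_λ (x − λ)^{k_λ}
where k_λ is the size of the *largest* Jordan block for λ (equivalently, the smallest k with (A − λI)^k v = 0 for every generalised eigenvector v of λ).

  λ = 1: largest Jordan block has size 3, contributing (x − 1)^3

So m_A(x) = (x - 1)^3 = x^3 - 3*x^2 + 3*x - 1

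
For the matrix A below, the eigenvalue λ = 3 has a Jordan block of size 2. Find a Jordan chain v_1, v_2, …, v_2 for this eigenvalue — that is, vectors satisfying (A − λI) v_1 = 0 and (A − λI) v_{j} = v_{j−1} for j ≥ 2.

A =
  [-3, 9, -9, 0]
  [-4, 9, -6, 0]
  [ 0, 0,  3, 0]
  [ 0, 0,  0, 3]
A Jordan chain for λ = 3 of length 2:
v_1 = (-6, -4, 0, 0)ᵀ
v_2 = (1, 0, 0, 0)ᵀ

Let N = A − (3)·I. We want v_2 with N^2 v_2 = 0 but N^1 v_2 ≠ 0; then v_{j-1} := N · v_j for j = 2, …, 2.

Pick v_2 = (1, 0, 0, 0)ᵀ.
Then v_1 = N · v_2 = (-6, -4, 0, 0)ᵀ.

Sanity check: (A − (3)·I) v_1 = (0, 0, 0, 0)ᵀ = 0. ✓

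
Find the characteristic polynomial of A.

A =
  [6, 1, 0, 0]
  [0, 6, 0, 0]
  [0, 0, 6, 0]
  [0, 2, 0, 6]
x^4 - 24*x^3 + 216*x^2 - 864*x + 1296

Expanding det(x·I − A) (e.g. by cofactor expansion or by noting that A is similar to its Jordan form J, which has the same characteristic polynomial as A) gives
  χ_A(x) = x^4 - 24*x^3 + 216*x^2 - 864*x + 1296
which factors as (x - 6)^4. The eigenvalues (with algebraic multiplicities) are λ = 6 with multiplicity 4.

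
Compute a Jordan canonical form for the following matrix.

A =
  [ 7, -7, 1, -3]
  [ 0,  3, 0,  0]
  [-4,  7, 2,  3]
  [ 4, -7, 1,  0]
J_2(3) ⊕ J_1(3) ⊕ J_1(3)

The characteristic polynomial is
  det(x·I − A) = x^4 - 12*x^3 + 54*x^2 - 108*x + 81 = (x - 3)^4

Eigenvalues and multiplicities (the geometric multiplicity of λ is n − rank(A − λI), which equals the number of Jordan blocks for λ):
  λ = 3: algebraic multiplicity = 4, geometric multiplicity = 3

Determining the block sizes for each eigenvalue:
  λ = 3: 3 blocks summing to 4 forces exactly one block of size 2 and the rest size 1 → block sizes [2, 1, 1]

Assembling the blocks gives a Jordan form
J =
  [3, 1, 0, 0]
  [0, 3, 0, 0]
  [0, 0, 3, 0]
  [0, 0, 0, 3]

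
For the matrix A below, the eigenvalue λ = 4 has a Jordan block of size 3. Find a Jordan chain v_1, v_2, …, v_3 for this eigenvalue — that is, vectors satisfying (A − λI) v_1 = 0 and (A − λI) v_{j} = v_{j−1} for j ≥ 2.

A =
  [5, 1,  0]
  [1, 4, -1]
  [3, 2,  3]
A Jordan chain for λ = 4 of length 3:
v_1 = (2, -2, 2)ᵀ
v_2 = (1, 1, 3)ᵀ
v_3 = (1, 0, 0)ᵀ

Let N = A − (4)·I. We want v_3 with N^3 v_3 = 0 but N^2 v_3 ≠ 0; then v_{j-1} := N · v_j for j = 3, …, 2.

Pick v_3 = (1, 0, 0)ᵀ.
Then v_2 = N · v_3 = (1, 1, 3)ᵀ.
Then v_1 = N · v_2 = (2, -2, 2)ᵀ.

Sanity check: (A − (4)·I) v_1 = (0, 0, 0)ᵀ = 0. ✓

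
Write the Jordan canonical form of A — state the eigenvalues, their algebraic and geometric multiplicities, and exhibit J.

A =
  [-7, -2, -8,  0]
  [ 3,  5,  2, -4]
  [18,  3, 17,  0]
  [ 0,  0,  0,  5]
J_3(5) ⊕ J_1(5)

The characteristic polynomial is
  det(x·I − A) = x^4 - 20*x^3 + 150*x^2 - 500*x + 625 = (x - 5)^4

Eigenvalues and multiplicities (the geometric multiplicity of λ is n − rank(A − λI), which equals the number of Jordan blocks for λ):
  λ = 5: algebraic multiplicity = 4, geometric multiplicity = 2

Determining the block sizes for each eigenvalue:
  λ = 5: with am = 4 and gm = 2, the partition is not yet determined (e.g. several partitions of 4 into 2 parts exist). Let N = A − (5)·I. Computing rank(N^1) = 2, rank(N^2) = 1, rank(N^3) = 0; the number of blocks of size ≥ j is rank(N^{j−1}) − rank(N^j), giving [2, 1, 1]. So we have 1 block(s) of size 3, 1 block(s) of size 1 → block sizes [3, 1]

Assembling the blocks gives a Jordan form
J =
  [5, 1, 0, 0]
  [0, 5, 1, 0]
  [0, 0, 5, 0]
  [0, 0, 0, 5]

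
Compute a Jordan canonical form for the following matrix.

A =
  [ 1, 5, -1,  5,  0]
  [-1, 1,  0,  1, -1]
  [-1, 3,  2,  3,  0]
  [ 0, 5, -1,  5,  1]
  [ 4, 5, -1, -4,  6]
J_3(3) ⊕ J_2(3)

The characteristic polynomial is
  det(x·I − A) = x^5 - 15*x^4 + 90*x^3 - 270*x^2 + 405*x - 243 = (x - 3)^5

Eigenvalues and multiplicities (the geometric multiplicity of λ is n − rank(A − λI), which equals the number of Jordan blocks for λ):
  λ = 3: algebraic multiplicity = 5, geometric multiplicity = 2

Determining the block sizes for each eigenvalue:
  λ = 3: with am = 5 and gm = 2, the partition is not yet determined (e.g. several partitions of 5 into 2 parts exist). Let N = A − (3)·I. Computing rank(N^1) = 3, rank(N^2) = 1, rank(N^3) = 0; the number of blocks of size ≥ j is rank(N^{j−1}) − rank(N^j), giving [2, 2, 1]. So we have 1 block(s) of size 3, 1 block(s) of size 2 → block sizes [3, 2]

Assembling the blocks gives a Jordan form
J =
  [3, 1, 0, 0, 0]
  [0, 3, 1, 0, 0]
  [0, 0, 3, 0, 0]
  [0, 0, 0, 3, 1]
  [0, 0, 0, 0, 3]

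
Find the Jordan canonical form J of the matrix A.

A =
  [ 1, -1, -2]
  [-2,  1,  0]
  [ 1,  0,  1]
J_3(1)

The characteristic polynomial is
  det(x·I − A) = x^3 - 3*x^2 + 3*x - 1 = (x - 1)^3

Eigenvalues and multiplicities (the geometric multiplicity of λ is n − rank(A − λI), which equals the number of Jordan blocks for λ):
  λ = 1: algebraic multiplicity = 3, geometric multiplicity = 1

Determining the block sizes for each eigenvalue:
  λ = 1: one block (gm = 1), so the single block has size am = 3 → block sizes [3]

Assembling the blocks gives a Jordan form
J =
  [1, 1, 0]
  [0, 1, 1]
  [0, 0, 1]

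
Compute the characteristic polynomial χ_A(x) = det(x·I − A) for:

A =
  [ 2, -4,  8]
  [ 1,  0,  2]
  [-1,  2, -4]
x^3 + 2*x^2

Expanding det(x·I − A) (e.g. by cofactor expansion or by noting that A is similar to its Jordan form J, which has the same characteristic polynomial as A) gives
  χ_A(x) = x^3 + 2*x^2
which factors as x^2*(x + 2). The eigenvalues (with algebraic multiplicities) are λ = -2 with multiplicity 1, λ = 0 with multiplicity 2.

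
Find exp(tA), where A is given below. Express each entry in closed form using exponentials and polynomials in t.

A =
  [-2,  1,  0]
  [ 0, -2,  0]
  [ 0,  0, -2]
e^{tA} =
  [exp(-2*t), t*exp(-2*t), 0]
  [0, exp(-2*t), 0]
  [0, 0, exp(-2*t)]

Strategy: write A = P · J · P⁻¹ where J is a Jordan canonical form, so e^{tA} = P · e^{tJ} · P⁻¹, and e^{tJ} can be computed block-by-block.

A has Jordan form
J =
  [-2,  1,  0]
  [ 0, -2,  0]
  [ 0,  0, -2]
(up to reordering of blocks).

Per-block formulas:
  For a 1×1 block at λ = -2: exp(t · [-2]) = [e^(-2t)].
  For a 2×2 Jordan block J_2(-2): exp(t · J_2(-2)) = e^(-2t)·(I + t·N), where N is the 2×2 nilpotent shift.

After assembling e^{tJ} and conjugating by P, we get:

e^{tA} =
  [exp(-2*t), t*exp(-2*t), 0]
  [0, exp(-2*t), 0]
  [0, 0, exp(-2*t)]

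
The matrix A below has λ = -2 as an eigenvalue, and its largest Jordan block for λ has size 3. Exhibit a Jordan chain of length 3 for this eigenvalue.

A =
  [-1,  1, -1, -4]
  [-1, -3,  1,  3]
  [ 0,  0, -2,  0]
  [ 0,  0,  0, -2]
A Jordan chain for λ = -2 of length 3:
v_1 = (-1, 1, 0, 0)ᵀ
v_2 = (-4, 3, 0, 0)ᵀ
v_3 = (0, 0, 0, 1)ᵀ

Let N = A − (-2)·I. We want v_3 with N^3 v_3 = 0 but N^2 v_3 ≠ 0; then v_{j-1} := N · v_j for j = 3, …, 2.

Pick v_3 = (0, 0, 0, 1)ᵀ.
Then v_2 = N · v_3 = (-4, 3, 0, 0)ᵀ.
Then v_1 = N · v_2 = (-1, 1, 0, 0)ᵀ.

Sanity check: (A − (-2)·I) v_1 = (0, 0, 0, 0)ᵀ = 0. ✓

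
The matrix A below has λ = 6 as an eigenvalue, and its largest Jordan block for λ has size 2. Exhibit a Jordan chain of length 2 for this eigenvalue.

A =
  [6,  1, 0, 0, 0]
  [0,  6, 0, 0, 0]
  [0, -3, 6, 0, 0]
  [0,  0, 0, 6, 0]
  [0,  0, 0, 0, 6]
A Jordan chain for λ = 6 of length 2:
v_1 = (1, 0, -3, 0, 0)ᵀ
v_2 = (0, 1, 0, 0, 0)ᵀ

Let N = A − (6)·I. We want v_2 with N^2 v_2 = 0 but N^1 v_2 ≠ 0; then v_{j-1} := N · v_j for j = 2, …, 2.

Pick v_2 = (0, 1, 0, 0, 0)ᵀ.
Then v_1 = N · v_2 = (1, 0, -3, 0, 0)ᵀ.

Sanity check: (A − (6)·I) v_1 = (0, 0, 0, 0, 0)ᵀ = 0. ✓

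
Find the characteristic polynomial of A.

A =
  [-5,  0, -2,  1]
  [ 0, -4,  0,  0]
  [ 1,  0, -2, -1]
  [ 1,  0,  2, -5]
x^4 + 16*x^3 + 96*x^2 + 256*x + 256

Expanding det(x·I − A) (e.g. by cofactor expansion or by noting that A is similar to its Jordan form J, which has the same characteristic polynomial as A) gives
  χ_A(x) = x^4 + 16*x^3 + 96*x^2 + 256*x + 256
which factors as (x + 4)^4. The eigenvalues (with algebraic multiplicities) are λ = -4 with multiplicity 4.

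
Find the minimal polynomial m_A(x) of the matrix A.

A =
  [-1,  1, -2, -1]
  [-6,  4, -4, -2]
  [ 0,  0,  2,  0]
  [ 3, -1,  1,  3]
x^3 - 6*x^2 + 12*x - 8

The characteristic polynomial is χ_A(x) = (x - 2)^4, so the eigenvalues are known. The minimal polynomial is
  m_A(x) = Π_λ (x − λ)^{k_λ}
where k_λ is the size of the *largest* Jordan block for λ (equivalently, the smallest k with (A − λI)^k v = 0 for every generalised eigenvector v of λ).

  λ = 2: largest Jordan block has size 3, contributing (x − 2)^3

So m_A(x) = (x - 2)^3 = x^3 - 6*x^2 + 12*x - 8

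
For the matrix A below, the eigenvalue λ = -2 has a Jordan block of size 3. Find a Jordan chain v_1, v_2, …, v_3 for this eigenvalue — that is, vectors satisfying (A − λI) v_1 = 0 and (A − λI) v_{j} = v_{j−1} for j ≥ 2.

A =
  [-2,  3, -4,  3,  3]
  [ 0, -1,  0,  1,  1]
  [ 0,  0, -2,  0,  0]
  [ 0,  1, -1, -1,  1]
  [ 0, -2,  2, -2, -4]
A Jordan chain for λ = -2 of length 3:
v_1 = (3, 1, 0, 1, -2)ᵀ
v_2 = (-4, 0, 0, -1, 2)ᵀ
v_3 = (0, 0, 1, 0, 0)ᵀ

Let N = A − (-2)·I. We want v_3 with N^3 v_3 = 0 but N^2 v_3 ≠ 0; then v_{j-1} := N · v_j for j = 3, …, 2.

Pick v_3 = (0, 0, 1, 0, 0)ᵀ.
Then v_2 = N · v_3 = (-4, 0, 0, -1, 2)ᵀ.
Then v_1 = N · v_2 = (3, 1, 0, 1, -2)ᵀ.

Sanity check: (A − (-2)·I) v_1 = (0, 0, 0, 0, 0)ᵀ = 0. ✓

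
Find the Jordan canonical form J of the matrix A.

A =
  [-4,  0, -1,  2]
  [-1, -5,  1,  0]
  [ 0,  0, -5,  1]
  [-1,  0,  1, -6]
J_3(-5) ⊕ J_1(-5)

The characteristic polynomial is
  det(x·I − A) = x^4 + 20*x^3 + 150*x^2 + 500*x + 625 = (x + 5)^4

Eigenvalues and multiplicities (the geometric multiplicity of λ is n − rank(A − λI), which equals the number of Jordan blocks for λ):
  λ = -5: algebraic multiplicity = 4, geometric multiplicity = 2

Determining the block sizes for each eigenvalue:
  λ = -5: with am = 4 and gm = 2, the partition is not yet determined (e.g. several partitions of 4 into 2 parts exist). Let N = A − (-5)·I. Computing rank(N^1) = 2, rank(N^2) = 1, rank(N^3) = 0; the number of blocks of size ≥ j is rank(N^{j−1}) − rank(N^j), giving [2, 1, 1]. So we have 1 block(s) of size 3, 1 block(s) of size 1 → block sizes [3, 1]

Assembling the blocks gives a Jordan form
J =
  [-5,  1,  0,  0]
  [ 0, -5,  1,  0]
  [ 0,  0, -5,  0]
  [ 0,  0,  0, -5]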